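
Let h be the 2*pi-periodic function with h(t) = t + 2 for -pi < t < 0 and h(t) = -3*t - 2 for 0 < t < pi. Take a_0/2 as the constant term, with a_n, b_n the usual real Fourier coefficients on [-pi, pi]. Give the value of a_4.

a_4 = 1/pi ∫_{-pi}^{pi} h(t) cos(4*t) dt.
Split the integral at the breakpoints.
Integrating by parts (boundary term plus one more integral), an antiderivative of (t + 2) cos(4*t) is t*sin(4*t)/4 + sin(4*t)/2 + cos(4*t)/16; evaluating from -pi to 0: ∫_{-pi}^{0} (t + 2) cos(4*t) dt = (1/16) - (1/16) = 0.
Integrating by parts (boundary term plus one more integral), an antiderivative of (-3*t - 2) cos(4*t) is -3*t*sin(4*t)/4 - sin(4*t)/2 - 3*cos(4*t)/16; evaluating from 0 to pi: ∫_{0}^{pi} (-3*t - 2) cos(4*t) dt = (-3/16) - (-3/16) = 0.
Summing the pieces and multiplying by (1/pi) gives a_4 = 0.

0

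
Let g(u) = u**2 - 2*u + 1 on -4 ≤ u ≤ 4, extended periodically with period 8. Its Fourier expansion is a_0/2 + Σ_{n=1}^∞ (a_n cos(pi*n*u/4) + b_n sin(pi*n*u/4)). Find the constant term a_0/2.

19/3

a_0 = 1/4 ∫_{-4}^{4} g(u) du = 1/4 · (152/3) = 38/3.
So the constant term a_0/2 = 19/3.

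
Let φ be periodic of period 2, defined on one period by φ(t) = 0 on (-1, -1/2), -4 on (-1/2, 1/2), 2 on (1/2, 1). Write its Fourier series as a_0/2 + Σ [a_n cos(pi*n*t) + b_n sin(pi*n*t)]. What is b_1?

b_1 = ∫_{-1}^{1} φ(t) sin(pi*t) dt.
Split the integral at the breakpoints.
∫_{-1}^{-1/2} (0) sin(pi*t) dt = 0.
Directly, an antiderivative of (-4) sin(pi*t) is 4*cos(pi*t)/pi; evaluating from -1/2 to 1/2: ∫_{-1/2}^{1/2} (-4) sin(pi*t) dt = (0) - (0) = 0.
Directly, an antiderivative of (2) sin(pi*t) is -2*cos(pi*t)/pi; evaluating from 1/2 to 1: ∫_{1/2}^{1} (2) sin(pi*t) dt = (2/pi) - (0) = 2/pi.
Summing the pieces gives b_1 = 2/pi.

2/pi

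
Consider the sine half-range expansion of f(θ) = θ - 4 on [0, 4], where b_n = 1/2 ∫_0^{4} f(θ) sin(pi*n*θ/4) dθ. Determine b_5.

-8/(5*pi)

b_5 = 1/2 ∫_0^{4} (θ - 4) sin(5*pi*θ/4) dθ.
Integrating by parts (boundary term plus one more integral), an antiderivative of (θ - 4) sin(5*pi*θ/4) is -4*θ*cos(5*pi*θ/4)/(5*pi) + 16*sin(5*pi*θ/4)/(25*pi**2) + 16*cos(5*pi*θ/4)/(5*pi); evaluating from 0 to 4: ∫_{0}^{4} (θ - 4) sin(5*pi*θ/4) dθ = (0) - (16/(5*pi)) = -16/(5*pi).
Hence b_5 = (1/2)·(-16/(5*pi)) = -8/(5*pi).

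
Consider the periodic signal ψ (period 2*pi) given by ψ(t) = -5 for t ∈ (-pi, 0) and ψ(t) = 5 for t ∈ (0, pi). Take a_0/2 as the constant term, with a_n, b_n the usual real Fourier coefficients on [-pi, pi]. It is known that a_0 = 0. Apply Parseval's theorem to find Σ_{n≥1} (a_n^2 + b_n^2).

Parseval: a_0^2/2 + Σ_{n≥1} (a_n^2+b_n^2) = 1/pi ∫_{-pi}^{pi} ψ(t)^2 dt = 50.
Subtract a_0^2/2 = 0: Σ (a_n^2+b_n^2) = 50.

50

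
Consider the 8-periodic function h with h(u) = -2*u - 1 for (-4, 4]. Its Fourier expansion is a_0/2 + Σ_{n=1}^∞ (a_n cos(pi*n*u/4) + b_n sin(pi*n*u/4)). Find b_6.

8/(3*pi)

b_6 = 1/4 ∫_{-4}^{4} h(u) sin(3*pi*u/2) du.
Integrating by parts (boundary term plus one more integral), an antiderivative of (-2*u - 1) sin(3*pi*u/2) is 4*u*cos(3*pi*u/2)/(3*pi) - 8*sin(3*pi*u/2)/(9*pi**2) + 2*cos(3*pi*u/2)/(3*pi); evaluating from -4 to 4: ∫_{-4}^{4} (-2*u - 1) sin(3*pi*u/2) du = (6/pi) - (-14/(3*pi)) = 32/(3*pi).
Hence b_6 = (1/4)·(32/(3*pi)) = 8/(3*pi).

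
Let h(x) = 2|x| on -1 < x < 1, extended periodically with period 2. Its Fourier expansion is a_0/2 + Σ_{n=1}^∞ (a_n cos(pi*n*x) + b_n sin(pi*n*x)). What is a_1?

a_1 = ∫_{-1}^{1} h(x) cos(pi*x) dx.
h is even and cos(pi*x) is even, so the integrand is even and a_1 = 2 ∫_0^{1} h(x) cos(pi*x) dx.
Integrating by parts (boundary term plus one more integral), an antiderivative of (2*x) cos(pi*x) is 2*x*sin(pi*x)/pi + 2*cos(pi*x)/pi**2; evaluating from 0 to 1: ∫_{0}^{1} (2*x) cos(pi*x) dx = (-2/pi**2) - (2/pi**2) = -4/pi**2.
Hence a_1 = 2·(-4/pi**2) = -8/pi**2.

-8/pi**2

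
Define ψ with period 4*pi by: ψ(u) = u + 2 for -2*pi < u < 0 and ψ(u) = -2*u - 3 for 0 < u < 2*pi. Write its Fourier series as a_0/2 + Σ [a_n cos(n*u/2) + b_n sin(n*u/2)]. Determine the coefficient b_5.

b_5 = (1/(2*pi)) ∫_{-2*pi}^{2*pi} ψ(u) sin(5*u/2) du.
Split the integral at the breakpoints.
Integrating by parts (boundary term plus one more integral), an antiderivative of (u + 2) sin(5*u/2) is -2*u*cos(5*u/2)/5 + 4*sin(5*u/2)/25 - 4*cos(5*u/2)/5; evaluating from -2*pi to 0: ∫_{-2*pi}^{0} (u + 2) sin(5*u/2) du = (-4/5) - (4/5 - 4*pi/5) = -8/5 + 4*pi/5.
Integrating by parts (boundary term plus one more integral), an antiderivative of (-2*u - 3) sin(5*u/2) is 4*u*cos(5*u/2)/5 - 8*sin(5*u/2)/25 + 6*cos(5*u/2)/5; evaluating from 0 to 2*pi: ∫_{0}^{2*pi} (-2*u - 3) sin(5*u/2) du = (-8*pi/5 - 6/5) - (6/5) = -8*pi/5 - 12/5.
Summing the pieces and multiplying by (1/(2*pi)) gives b_5 = -2/pi - 2/5.

-2/pi - 2/5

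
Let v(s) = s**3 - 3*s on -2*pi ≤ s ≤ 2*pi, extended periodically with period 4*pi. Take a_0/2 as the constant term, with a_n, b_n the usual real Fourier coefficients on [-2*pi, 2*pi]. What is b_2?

18 - 8*pi**2

b_2 = (1/(2*pi)) ∫_{-2*pi}^{2*pi} v(s) sin(s) ds.
v is odd and sin(s) is odd, so the integrand is even and b_2 = 1/pi ∫_0^{2*pi} v(s) sin(s) ds.
Integrating by parts three times (tabular method), an antiderivative of (s**3 - 3*s) sin(s) is -s**3*cos(s) + 3*s**2*sin(s) + 9*s*cos(s) - 9*sin(s); evaluating from 0 to 2*pi: ∫_{0}^{2*pi} (s**3 - 3*s) sin(s) ds = (-8*pi**3 + 18*pi) - (0) = -8*pi**3 + 18*pi.
Hence b_2 = (1/pi)·(-8*pi**3 + 18*pi) = 18 - 8*pi**2.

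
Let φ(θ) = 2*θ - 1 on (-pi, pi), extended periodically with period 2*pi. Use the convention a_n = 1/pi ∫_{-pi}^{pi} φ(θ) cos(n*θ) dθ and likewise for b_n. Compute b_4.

b_4 = 1/pi ∫_{-pi}^{pi} φ(θ) sin(4*θ) dθ.
Integrating by parts (boundary term plus one more integral), an antiderivative of (2*θ - 1) sin(4*θ) is -θ*cos(4*θ)/2 + sin(4*θ)/8 + cos(4*θ)/4; evaluating from -pi to pi: ∫_{-pi}^{pi} (2*θ - 1) sin(4*θ) dθ = (1/4 - pi/2) - (1/4 + pi/2) = -pi.
Hence b_4 = (1/pi)·(-pi) = -1.

-1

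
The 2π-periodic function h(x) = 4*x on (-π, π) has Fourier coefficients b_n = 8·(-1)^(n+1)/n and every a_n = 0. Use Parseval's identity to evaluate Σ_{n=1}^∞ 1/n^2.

Parseval: Σ b_n^2 = (1/π) ∫_{-π}^{π} h(x)^2 dx = 32*pi**2/3.
Σ b_n^2 = Σ 64/n^2, so Σ 1/n^2 = (32*pi**2/3)/64 = pi**2/6.

pi**2/6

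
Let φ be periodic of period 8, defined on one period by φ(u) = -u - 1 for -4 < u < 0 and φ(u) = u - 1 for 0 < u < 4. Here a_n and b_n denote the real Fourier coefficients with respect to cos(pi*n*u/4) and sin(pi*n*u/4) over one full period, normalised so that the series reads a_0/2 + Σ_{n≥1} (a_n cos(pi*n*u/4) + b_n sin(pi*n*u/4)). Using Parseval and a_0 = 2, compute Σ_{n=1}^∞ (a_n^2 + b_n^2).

Parseval: a_0^2/2 + Σ_{n≥1} (a_n^2+b_n^2) = 1/4 ∫_{-4}^{4} φ(u)^2 du = 14/3.
Subtract a_0^2/2 = 2: Σ (a_n^2+b_n^2) = 8/3.

8/3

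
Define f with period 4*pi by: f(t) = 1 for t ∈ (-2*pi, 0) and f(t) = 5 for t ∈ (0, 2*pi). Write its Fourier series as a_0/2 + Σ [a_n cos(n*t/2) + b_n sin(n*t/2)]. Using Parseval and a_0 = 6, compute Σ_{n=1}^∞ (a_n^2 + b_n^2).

8

Parseval: a_0^2/2 + Σ_{n≥1} (a_n^2+b_n^2) = (1/(2*pi)) ∫_{-2*pi}^{2*pi} f(t)^2 dt = 26.
Subtract a_0^2/2 = 18: Σ (a_n^2+b_n^2) = 8.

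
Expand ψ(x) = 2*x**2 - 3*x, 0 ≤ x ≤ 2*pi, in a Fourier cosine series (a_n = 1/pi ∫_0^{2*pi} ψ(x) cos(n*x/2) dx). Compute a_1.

-32 + 24/pi

a_1 = 1/pi ∫_0^{2*pi} (2*x**2 - 3*x) cos(x/2) dx.
Integrating by parts twice (tabular method), an antiderivative of (2*x**2 - 3*x) cos(x/2) is 4*x**2*sin(x/2) - 6*x*sin(x/2) + 16*x*cos(x/2) - 32*sin(x/2) - 12*cos(x/2); evaluating from 0 to 2*pi: ∫_{0}^{2*pi} (2*x**2 - 3*x) cos(x/2) dx = (12 - 32*pi) - (-12) = 24 - 32*pi.
Hence a_1 = (1/pi)·(24 - 32*pi) = -32 + 24/pi.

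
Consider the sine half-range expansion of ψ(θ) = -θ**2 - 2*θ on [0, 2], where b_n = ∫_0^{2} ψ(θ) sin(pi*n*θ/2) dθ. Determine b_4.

4/pi

b_4 = ∫_0^{2} (-θ**2 - 2*θ) sin(2*pi*θ) dθ.
Integrating by parts twice (tabular method), an antiderivative of (-θ**2 - 2*θ) sin(2*pi*θ) is θ**2*cos(2*pi*θ)/(2*pi) - θ*sin(2*pi*θ)/(2*pi**2) + θ*cos(2*pi*θ)/pi - sin(2*pi*θ)/(2*pi**2) - cos(2*pi*θ)/(4*pi**3); evaluating from 0 to 2: ∫_{0}^{2} (-θ**2 - 2*θ) sin(2*pi*θ) dθ = (-1/(4*pi**3) + 4/pi) - (-1/(4*pi**3)) = 4/pi.
Hence b_4 = 4/pi.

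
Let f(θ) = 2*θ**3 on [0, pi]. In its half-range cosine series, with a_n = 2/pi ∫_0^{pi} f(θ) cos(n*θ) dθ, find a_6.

pi/3

a_6 = 2/pi ∫_0^{pi} (2*θ**3) cos(6*θ) dθ.
Integrating by parts three times (tabular method), an antiderivative of (2*θ**3) cos(6*θ) is θ**3*sin(6*θ)/3 + θ**2*cos(6*θ)/6 - θ*sin(6*θ)/18 - cos(6*θ)/108; evaluating from 0 to pi: ∫_{0}^{pi} (2*θ**3) cos(6*θ) dθ = (-1/108 + pi**2/6) - (-1/108) = pi**2/6.
Hence a_6 = (2/pi)·(pi**2/6) = pi/3.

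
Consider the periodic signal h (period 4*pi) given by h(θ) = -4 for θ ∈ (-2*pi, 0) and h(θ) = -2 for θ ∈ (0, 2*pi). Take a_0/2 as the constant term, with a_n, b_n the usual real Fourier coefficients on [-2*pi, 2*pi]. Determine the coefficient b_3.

b_3 = (1/(2*pi)) ∫_{-2*pi}^{2*pi} h(θ) sin(3*θ/2) dθ.
Split the integral at the breakpoints.
Directly, an antiderivative of (-4) sin(3*θ/2) is 8*cos(3*θ/2)/3; evaluating from -2*pi to 0: ∫_{-2*pi}^{0} (-4) sin(3*θ/2) dθ = (8/3) - (-8/3) = 16/3.
Directly, an antiderivative of (-2) sin(3*θ/2) is 4*cos(3*θ/2)/3; evaluating from 0 to 2*pi: ∫_{0}^{2*pi} (-2) sin(3*θ/2) dθ = (-4/3) - (4/3) = -8/3.
Summing the pieces and multiplying by (1/(2*pi)) gives b_3 = 4/(3*pi).

4/(3*pi)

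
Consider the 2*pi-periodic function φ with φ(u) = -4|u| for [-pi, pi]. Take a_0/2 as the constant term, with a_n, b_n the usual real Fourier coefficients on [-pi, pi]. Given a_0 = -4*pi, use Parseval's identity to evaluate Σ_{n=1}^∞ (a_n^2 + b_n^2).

8*pi**2/3

Parseval: a_0^2/2 + Σ_{n≥1} (a_n^2+b_n^2) = 1/pi ∫_{-pi}^{pi} φ(u)^2 du = 32*pi**2/3.
Subtract a_0^2/2 = 8*pi**2: Σ (a_n^2+b_n^2) = 8*pi**2/3.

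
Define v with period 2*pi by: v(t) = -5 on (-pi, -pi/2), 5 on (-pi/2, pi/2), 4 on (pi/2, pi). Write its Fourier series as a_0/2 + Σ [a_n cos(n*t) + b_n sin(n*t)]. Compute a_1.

a_1 = 1/pi ∫_{-pi}^{pi} v(t) cos(t) dt.
Split the integral at the breakpoints.
Directly, an antiderivative of (-5) cos(t) is -5*sin(t); evaluating from -pi to -pi/2: ∫_{-pi}^{-pi/2} (-5) cos(t) dt = (5) - (0) = 5.
Directly, an antiderivative of (5) cos(t) is 5*sin(t); evaluating from -pi/2 to pi/2: ∫_{-pi/2}^{pi/2} (5) cos(t) dt = (5) - (-5) = 10.
Directly, an antiderivative of (4) cos(t) is 4*sin(t); evaluating from pi/2 to pi: ∫_{pi/2}^{pi} (4) cos(t) dt = (0) - (4) = -4.
Summing the pieces and multiplying by (1/pi) gives a_1 = 11/pi.

11/pi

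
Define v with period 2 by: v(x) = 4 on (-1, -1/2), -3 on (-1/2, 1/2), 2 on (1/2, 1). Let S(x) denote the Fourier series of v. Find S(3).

3

x = 3 differs from x = -1 by 2 full period(s), and the series is 2-periodic.
At x = -1 the one-sided limits are v(-1^-) = 2 and v(-1^+) = 4.
By Dirichlet's theorem the series converges to their average, [(2) + (4)]/2 = 3.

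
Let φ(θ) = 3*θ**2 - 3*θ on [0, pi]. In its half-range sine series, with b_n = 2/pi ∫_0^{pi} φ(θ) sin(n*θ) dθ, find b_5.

6*(-25*pi - 4 + 25*pi**2)/(125*pi)

b_5 = 2/pi ∫_0^{pi} (3*θ**2 - 3*θ) sin(5*θ) dθ.
Integrating by parts twice (tabular method), an antiderivative of (3*θ**2 - 3*θ) sin(5*θ) is -3*θ**2*cos(5*θ)/5 + 6*θ*sin(5*θ)/25 + 3*θ*cos(5*θ)/5 - 3*sin(5*θ)/25 + 6*cos(5*θ)/125; evaluating from 0 to pi: ∫_{0}^{pi} (3*θ**2 - 3*θ) sin(5*θ) dθ = (-3*pi/5 - 6/125 + 3*pi**2/5) - (6/125) = -3*pi/5 - 12/125 + 3*pi**2/5.
Hence b_5 = (2/pi)·(-3*pi/5 - 12/125 + 3*pi**2/5) = 6*(-25*pi - 4 + 25*pi**2)/(125*pi).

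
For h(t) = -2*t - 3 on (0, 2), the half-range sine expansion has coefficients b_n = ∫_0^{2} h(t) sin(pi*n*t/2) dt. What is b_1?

-20/pi

b_1 = ∫_0^{2} (-2*t - 3) sin(pi*t/2) dt.
Integrating by parts (boundary term plus one more integral), an antiderivative of (-2*t - 3) sin(pi*t/2) is 4*t*cos(pi*t/2)/pi - 8*sin(pi*t/2)/pi**2 + 6*cos(pi*t/2)/pi; evaluating from 0 to 2: ∫_{0}^{2} (-2*t - 3) sin(pi*t/2) dt = (-14/pi) - (6/pi) = -20/pi.
Hence b_1 = -20/pi.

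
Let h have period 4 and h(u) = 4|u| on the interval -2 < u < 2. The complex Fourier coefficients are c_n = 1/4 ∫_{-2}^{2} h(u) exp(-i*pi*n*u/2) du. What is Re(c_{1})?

-16/pi**2

Since h is real-valued, Re(c_{1}) = 1/4 ∫_{-2}^{2} h(u) cos(pi*u/2) du = a_{1}/2.
h is even and cos(pi*u/2) is even, so the integrand is even: ∫_{-2}^{2} h(u) cos(pi*u/2) du = 2∫_0^{2} h(u) cos(pi*u/2) du.
Integrating by parts (boundary term plus one more integral), an antiderivative of (4*u) cos(pi*u/2) is 8*u*sin(pi*u/2)/pi + 16*cos(pi*u/2)/pi**2; evaluating from 0 to 2: ∫_{0}^{2} (4*u) cos(pi*u/2) du = (-16/pi**2) - (16/pi**2) = -32/pi**2.
So ∫_{-2}^{2} h(u) cos(pi*u/2) du = -64/pi**2.
Hence Re(c_{1}) = (1/4)·(-64/pi**2) = -16/pi**2.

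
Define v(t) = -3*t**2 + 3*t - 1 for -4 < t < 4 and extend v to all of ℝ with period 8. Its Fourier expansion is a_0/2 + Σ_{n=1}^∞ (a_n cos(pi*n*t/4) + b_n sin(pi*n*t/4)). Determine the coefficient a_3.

64/(3*pi**2)

a_3 = 1/4 ∫_{-4}^{4} v(t) cos(3*pi*t/4) dt.
Integrating by parts twice (tabular method), an antiderivative of (-3*t**2 + 3*t - 1) cos(3*pi*t/4) is -4*t**2*sin(3*pi*t/4)/pi + 4*t*sin(3*pi*t/4)/pi - 32*t*cos(3*pi*t/4)/(3*pi**2) - 4*sin(3*pi*t/4)/(3*pi) + 128*sin(3*pi*t/4)/(9*pi**3) + 16*cos(3*pi*t/4)/(3*pi**2); evaluating from -4 to 4: ∫_{-4}^{4} (-3*t**2 + 3*t - 1) cos(3*pi*t/4) dt = (112/(3*pi**2)) - (-48/pi**2) = 256/(3*pi**2).
Hence a_3 = (1/4)·(256/(3*pi**2)) = 64/(3*pi**2).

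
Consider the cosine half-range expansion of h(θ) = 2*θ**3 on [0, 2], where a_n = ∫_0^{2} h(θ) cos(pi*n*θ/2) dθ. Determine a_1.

a_1 = ∫_0^{2} (2*θ**3) cos(pi*θ/2) dθ.
Integrating by parts three times (tabular method), an antiderivative of (2*θ**3) cos(pi*θ/2) is 4*θ**3*sin(pi*θ/2)/pi + 24*θ**2*cos(pi*θ/2)/pi**2 - 96*θ*sin(pi*θ/2)/pi**3 - 192*cos(pi*θ/2)/pi**4; evaluating from 0 to 2: ∫_{0}^{2} (2*θ**3) cos(pi*θ/2) dθ = (96*(2 - pi**2)/pi**4) - (-192/pi**4) = 96*(4 - pi**2)/pi**4.
Hence a_1 = 96*(4 - pi**2)/pi**4.

96*(4 - pi**2)/pi**4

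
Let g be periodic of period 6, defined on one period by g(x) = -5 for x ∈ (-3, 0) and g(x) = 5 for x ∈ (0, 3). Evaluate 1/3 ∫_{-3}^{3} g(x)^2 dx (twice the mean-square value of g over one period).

50

1/3 ∫_{-3}^{3} g(x)^2 dx = 1/3 · (150) = 50.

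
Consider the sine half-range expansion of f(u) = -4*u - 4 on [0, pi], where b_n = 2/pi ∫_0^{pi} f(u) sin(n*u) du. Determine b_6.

b_6 = 2/pi ∫_0^{pi} (-4*u - 4) sin(6*u) du.
Integrating by parts (boundary term plus one more integral), an antiderivative of (-4*u - 4) sin(6*u) is 2*u*cos(6*u)/3 - sin(6*u)/9 + 2*cos(6*u)/3; evaluating from 0 to pi: ∫_{0}^{pi} (-4*u - 4) sin(6*u) du = (2/3 + 2*pi/3) - (2/3) = 2*pi/3.
Hence b_6 = (2/pi)·(2*pi/3) = 4/3.

4/3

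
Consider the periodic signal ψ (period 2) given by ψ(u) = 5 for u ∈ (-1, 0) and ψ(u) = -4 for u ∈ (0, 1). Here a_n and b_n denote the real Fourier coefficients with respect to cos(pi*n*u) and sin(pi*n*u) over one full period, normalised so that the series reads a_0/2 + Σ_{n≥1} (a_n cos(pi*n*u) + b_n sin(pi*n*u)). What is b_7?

-18/(7*pi)

b_7 = ∫_{-1}^{1} ψ(u) sin(7*pi*u) du.
Split the integral at the breakpoints.
Directly, an antiderivative of (5) sin(7*pi*u) is -5*cos(7*pi*u)/(7*pi); evaluating from -1 to 0: ∫_{-1}^{0} (5) sin(7*pi*u) du = (-5/(7*pi)) - (5/(7*pi)) = -10/(7*pi).
Directly, an antiderivative of (-4) sin(7*pi*u) is 4*cos(7*pi*u)/(7*pi); evaluating from 0 to 1: ∫_{0}^{1} (-4) sin(7*pi*u) du = (-4/(7*pi)) - (4/(7*pi)) = -8/(7*pi).
Summing the pieces gives b_7 = -18/(7*pi).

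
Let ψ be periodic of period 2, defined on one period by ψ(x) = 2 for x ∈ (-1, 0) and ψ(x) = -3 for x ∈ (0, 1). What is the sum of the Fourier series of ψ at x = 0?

-1/2

At x = 0 the one-sided limits are ψ(0^-) = 2 and ψ(0^+) = -3.
By Dirichlet's theorem the series converges to their average, [(2) + (-3)]/2 = -1/2.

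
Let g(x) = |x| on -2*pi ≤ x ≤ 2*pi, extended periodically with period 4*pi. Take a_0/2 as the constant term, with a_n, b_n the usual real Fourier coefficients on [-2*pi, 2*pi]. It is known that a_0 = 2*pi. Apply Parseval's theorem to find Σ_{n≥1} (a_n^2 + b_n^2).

2*pi**2/3

Parseval: a_0^2/2 + Σ_{n≥1} (a_n^2+b_n^2) = (1/(2*pi)) ∫_{-2*pi}^{2*pi} g(x)^2 dx = 8*pi**2/3.
Subtract a_0^2/2 = 2*pi**2: Σ (a_n^2+b_n^2) = 2*pi**2/3.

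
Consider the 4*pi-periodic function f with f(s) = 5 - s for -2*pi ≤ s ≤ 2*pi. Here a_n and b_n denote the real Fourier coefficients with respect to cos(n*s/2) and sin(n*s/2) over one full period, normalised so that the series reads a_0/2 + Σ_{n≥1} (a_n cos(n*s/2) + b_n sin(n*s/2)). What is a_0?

10

a_0 = (1/(2*pi)) ∫_{-2*pi}^{2*pi} f(s) ds = (1/(2*pi)) · (20*pi) = 10.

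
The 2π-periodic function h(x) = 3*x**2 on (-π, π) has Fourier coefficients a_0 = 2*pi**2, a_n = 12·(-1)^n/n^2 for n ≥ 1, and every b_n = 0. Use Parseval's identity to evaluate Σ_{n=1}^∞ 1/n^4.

Parseval: a_0^2/2 + Σ a_n^2 = (1/π) ∫_{-π}^{π} h(x)^2 dx = 18*pi**4/5.
Subtract a_0^2/2 = 2*pi**4: Σ a_n^2 = 8*pi**4/5.
Since a_n^2 = 144/n^4, Σ 1/n^4 = pi**4/90.

pi**4/90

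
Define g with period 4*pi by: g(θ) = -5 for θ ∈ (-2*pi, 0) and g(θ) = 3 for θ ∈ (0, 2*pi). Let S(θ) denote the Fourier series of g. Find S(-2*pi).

-1

θ = -2*pi differs from θ = 2*pi by -1 full period(s), and the series is 4*pi-periodic.
At θ = 2*pi the one-sided limits are g(2*pi^-) = 3 and g(2*pi^+) = -5.
By Dirichlet's theorem the series converges to their average, [(3) + (-5)]/2 = -1.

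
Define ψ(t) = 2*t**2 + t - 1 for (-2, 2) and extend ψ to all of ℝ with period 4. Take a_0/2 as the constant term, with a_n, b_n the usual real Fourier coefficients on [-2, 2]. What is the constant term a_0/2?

5/3

a_0 = 1/2 ∫_{-2}^{2} ψ(t) dt = 1/2 · (20/3) = 10/3.
So the constant term a_0/2 = 5/3.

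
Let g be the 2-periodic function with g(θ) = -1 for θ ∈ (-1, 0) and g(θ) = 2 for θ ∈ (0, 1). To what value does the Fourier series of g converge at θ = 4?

θ = 4 differs from θ = 0 by 2 full period(s), and the series is 2-periodic.
At θ = 0 the one-sided limits are g(0^-) = -1 and g(0^+) = 2.
By Dirichlet's theorem the series converges to their average, [(-1) + (2)]/2 = 1/2.

1/2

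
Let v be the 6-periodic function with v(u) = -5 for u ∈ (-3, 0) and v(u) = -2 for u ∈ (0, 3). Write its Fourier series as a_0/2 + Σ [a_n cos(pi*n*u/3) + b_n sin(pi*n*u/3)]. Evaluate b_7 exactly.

6/(7*pi)

b_7 = 1/3 ∫_{-3}^{3} v(u) sin(7*pi*u/3) du.
Split the integral at the breakpoints.
Directly, an antiderivative of (-5) sin(7*pi*u/3) is 15*cos(7*pi*u/3)/(7*pi); evaluating from -3 to 0: ∫_{-3}^{0} (-5) sin(7*pi*u/3) du = (15/(7*pi)) - (-15/(7*pi)) = 30/(7*pi).
Directly, an antiderivative of (-2) sin(7*pi*u/3) is 6*cos(7*pi*u/3)/(7*pi); evaluating from 0 to 3: ∫_{0}^{3} (-2) sin(7*pi*u/3) du = (-6/(7*pi)) - (6/(7*pi)) = -12/(7*pi).
Summing the pieces and multiplying by (1/3) gives b_7 = 6/(7*pi).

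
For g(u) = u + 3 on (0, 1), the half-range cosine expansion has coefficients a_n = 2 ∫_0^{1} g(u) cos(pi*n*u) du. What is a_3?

a_3 = 2 ∫_0^{1} (u + 3) cos(3*pi*u) du.
Integrating by parts (boundary term plus one more integral), an antiderivative of (u + 3) cos(3*pi*u) is u*sin(3*pi*u)/(3*pi) + sin(3*pi*u)/pi + cos(3*pi*u)/(9*pi**2); evaluating from 0 to 1: ∫_{0}^{1} (u + 3) cos(3*pi*u) du = (-1/(9*pi**2)) - (1/(9*pi**2)) = -2/(9*pi**2).
Hence a_3 = 2·(-2/(9*pi**2)) = -4/(9*pi**2).

-4/(9*pi**2)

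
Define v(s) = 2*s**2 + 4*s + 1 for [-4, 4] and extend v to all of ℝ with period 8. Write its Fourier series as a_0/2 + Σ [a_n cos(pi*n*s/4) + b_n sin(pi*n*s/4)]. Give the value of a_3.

-128/(9*pi**2)

a_3 = 1/4 ∫_{-4}^{4} v(s) cos(3*pi*s/4) ds.
Integrating by parts twice (tabular method), an antiderivative of (2*s**2 + 4*s + 1) cos(3*pi*s/4) is 8*s**2*sin(3*pi*s/4)/(3*pi) + 16*s*sin(3*pi*s/4)/(3*pi) + 64*s*cos(3*pi*s/4)/(9*pi**2) - 256*sin(3*pi*s/4)/(27*pi**3) + 4*sin(3*pi*s/4)/(3*pi) + 64*cos(3*pi*s/4)/(9*pi**2); evaluating from -4 to 4: ∫_{-4}^{4} (2*s**2 + 4*s + 1) cos(3*pi*s/4) ds = (-320/(9*pi**2)) - (64/(3*pi**2)) = -512/(9*pi**2).
Hence a_3 = (1/4)·(-512/(9*pi**2)) = -128/(9*pi**2).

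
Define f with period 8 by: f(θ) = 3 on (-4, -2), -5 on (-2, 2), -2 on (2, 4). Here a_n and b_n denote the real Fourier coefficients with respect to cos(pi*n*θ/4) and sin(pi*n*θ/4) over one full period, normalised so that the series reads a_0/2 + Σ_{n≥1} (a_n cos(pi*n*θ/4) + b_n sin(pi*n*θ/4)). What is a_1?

a_1 = 1/4 ∫_{-4}^{4} f(θ) cos(pi*θ/4) dθ.
Split the integral at the breakpoints.
Directly, an antiderivative of (3) cos(pi*θ/4) is 12*sin(pi*θ/4)/pi; evaluating from -4 to -2: ∫_{-4}^{-2} (3) cos(pi*θ/4) dθ = (-12/pi) - (0) = -12/pi.
Directly, an antiderivative of (-5) cos(pi*θ/4) is -20*sin(pi*θ/4)/pi; evaluating from -2 to 2: ∫_{-2}^{2} (-5) cos(pi*θ/4) dθ = (-20/pi) - (20/pi) = -40/pi.
Directly, an antiderivative of (-2) cos(pi*θ/4) is -8*sin(pi*θ/4)/pi; evaluating from 2 to 4: ∫_{2}^{4} (-2) cos(pi*θ/4) dθ = (0) - (-8/pi) = 8/pi.
Summing the pieces and multiplying by (1/4) gives a_1 = -11/pi.

-11/pi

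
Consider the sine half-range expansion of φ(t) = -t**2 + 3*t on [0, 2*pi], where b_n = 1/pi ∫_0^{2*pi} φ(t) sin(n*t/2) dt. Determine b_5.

b_5 = 1/pi ∫_0^{2*pi} (-t**2 + 3*t) sin(5*t/2) dt.
Integrating by parts twice (tabular method), an antiderivative of (-t**2 + 3*t) sin(5*t/2) is 2*t**2*cos(5*t/2)/5 - 8*t*sin(5*t/2)/25 - 6*t*cos(5*t/2)/5 + 12*sin(5*t/2)/25 - 16*cos(5*t/2)/125; evaluating from 0 to 2*pi: ∫_{0}^{2*pi} (-t**2 + 3*t) sin(5*t/2) dt = (-8*pi**2/5 + 16/125 + 12*pi/5) - (-16/125) = -8*pi**2/5 + 32/125 + 12*pi/5.
Hence b_5 = (1/pi)·(-8*pi**2/5 + 32/125 + 12*pi/5) = 4*(-50*pi**2 + 8 + 75*pi)/(125*pi).

4*(-50*pi**2 + 8 + 75*pi)/(125*pi)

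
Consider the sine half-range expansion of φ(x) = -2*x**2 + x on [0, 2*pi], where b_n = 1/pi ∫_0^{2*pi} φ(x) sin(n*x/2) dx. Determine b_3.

b_3 = 1/pi ∫_0^{2*pi} (-2*x**2 + x) sin(3*x/2) dx.
Integrating by parts twice (tabular method), an antiderivative of (-2*x**2 + x) sin(3*x/2) is 4*x**2*cos(3*x/2)/3 - 16*x*sin(3*x/2)/9 - 2*x*cos(3*x/2)/3 + 4*sin(3*x/2)/9 - 32*cos(3*x/2)/27; evaluating from 0 to 2*pi: ∫_{0}^{2*pi} (-2*x**2 + x) sin(3*x/2) dx = (-16*pi**2/3 + 32/27 + 4*pi/3) - (-32/27) = -16*pi**2/3 + 64/27 + 4*pi/3.
Hence b_3 = (1/pi)·(-16*pi**2/3 + 64/27 + 4*pi/3) = 4*(-36*pi**2 + 16 + 9*pi)/(27*pi).

4*(-36*pi**2 + 16 + 9*pi)/(27*pi)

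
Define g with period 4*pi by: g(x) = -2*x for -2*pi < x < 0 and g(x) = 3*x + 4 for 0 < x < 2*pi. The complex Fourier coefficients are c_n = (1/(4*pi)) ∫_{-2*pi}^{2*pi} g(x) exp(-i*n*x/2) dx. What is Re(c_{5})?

-2/(5*pi)

Since g is real-valued, Re(c_{5}) = (1/(4*pi)) ∫_{-2*pi}^{2*pi} g(x) cos(5*x/2) dx = a_{5}/2.
Split the integral at the breakpoints.
Integrating by parts (boundary term plus one more integral), an antiderivative of (-2*x) cos(5*x/2) is -4*x*sin(5*x/2)/5 - 8*cos(5*x/2)/25; evaluating from -2*pi to 0: ∫_{-2*pi}^{0} (-2*x) cos(5*x/2) dx = (-8/25) - (8/25) = -16/25.
Integrating by parts (boundary term plus one more integral), an antiderivative of (3*x + 4) cos(5*x/2) is 6*x*sin(5*x/2)/5 + 8*sin(5*x/2)/5 + 12*cos(5*x/2)/25; evaluating from 0 to 2*pi: ∫_{0}^{2*pi} (3*x + 4) cos(5*x/2) dx = (-12/25) - (12/25) = -24/25.
So ∫_{-2*pi}^{2*pi} g(x) cos(5*x/2) dx = -8/5.
Hence Re(c_{5}) = (1/(4*pi))·(-8/5) = -2/(5*pi).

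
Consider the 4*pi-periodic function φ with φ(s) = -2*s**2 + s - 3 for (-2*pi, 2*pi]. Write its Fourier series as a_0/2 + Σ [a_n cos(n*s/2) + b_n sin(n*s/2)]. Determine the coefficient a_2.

-8

a_2 = (1/(2*pi)) ∫_{-2*pi}^{2*pi} φ(s) cos(s) ds.
Integrating by parts twice (tabular method), an antiderivative of (-2*s**2 + s - 3) cos(s) is -2*s**2*sin(s) + s*sin(s) - 4*s*cos(s) + sin(s) + cos(s); evaluating from -2*pi to 2*pi: ∫_{-2*pi}^{2*pi} (-2*s**2 + s - 3) cos(s) ds = (1 - 8*pi) - (1 + 8*pi) = -16*pi.
Hence a_2 = (1/(2*pi))·(-16*pi) = -8.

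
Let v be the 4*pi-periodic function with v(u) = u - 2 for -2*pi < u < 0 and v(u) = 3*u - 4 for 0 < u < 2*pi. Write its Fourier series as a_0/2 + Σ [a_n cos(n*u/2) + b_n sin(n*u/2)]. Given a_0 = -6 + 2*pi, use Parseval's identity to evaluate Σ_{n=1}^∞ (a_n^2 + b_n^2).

-8*pi + 2 + 34*pi**2/3

Parseval: a_0^2/2 + Σ_{n≥1} (a_n^2+b_n^2) = (1/(2*pi)) ∫_{-2*pi}^{2*pi} v(u)^2 du = -20*pi + 20 + 40*pi**2/3.
Subtract a_0^2/2 = 2*(3 - pi)**2: Σ (a_n^2+b_n^2) = -8*pi + 2 + 34*pi**2/3.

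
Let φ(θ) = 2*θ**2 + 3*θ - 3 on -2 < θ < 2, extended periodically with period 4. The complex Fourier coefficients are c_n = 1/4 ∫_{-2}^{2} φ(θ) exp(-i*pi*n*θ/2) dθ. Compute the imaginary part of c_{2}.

3/pi

Since φ is real-valued, Im(c_{2}) = -1/4 ∫_{-2}^{2} φ(θ) sin(pi*θ) dθ = -b_{2}/2.
Integrating by parts twice (tabular method), an antiderivative of (2*θ**2 + 3*θ - 3) sin(pi*θ) is -2*θ**2*cos(pi*θ)/pi + 4*θ*sin(pi*θ)/pi**2 - 3*θ*cos(pi*θ)/pi + 3*sin(pi*θ)/pi**2 + 4*cos(pi*θ)/pi**3 + 3*cos(pi*θ)/pi; evaluating from -2 to 2: ∫_{-2}^{2} (2*θ**2 + 3*θ - 3) sin(pi*θ) dθ = (-11/pi + 4/pi**3) - ((4 + pi**2)/pi**3) = -12/pi.
Hence Im(c_{2}) = (-1/4)·(-12/pi) = 3/pi.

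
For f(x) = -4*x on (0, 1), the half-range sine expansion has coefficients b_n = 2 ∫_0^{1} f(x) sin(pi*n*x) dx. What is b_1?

b_1 = 2 ∫_0^{1} (-4*x) sin(pi*x) dx.
Integrating by parts (boundary term plus one more integral), an antiderivative of (-4*x) sin(pi*x) is 4*x*cos(pi*x)/pi - 4*sin(pi*x)/pi**2; evaluating from 0 to 1: ∫_{0}^{1} (-4*x) sin(pi*x) dx = (-4/pi) - (0) = -4/pi.
Hence b_1 = 2·(-4/pi) = -8/pi.

-8/pi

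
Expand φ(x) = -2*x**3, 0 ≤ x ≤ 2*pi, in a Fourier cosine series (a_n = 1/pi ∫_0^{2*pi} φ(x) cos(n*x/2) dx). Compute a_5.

a_5 = 1/pi ∫_0^{2*pi} (-2*x**3) cos(5*x/2) dx.
Integrating by parts three times (tabular method), an antiderivative of (-2*x**3) cos(5*x/2) is -4*x**3*sin(5*x/2)/5 - 24*x**2*cos(5*x/2)/25 + 96*x*sin(5*x/2)/125 + 192*cos(5*x/2)/625; evaluating from 0 to 2*pi: ∫_{0}^{2*pi} (-2*x**3) cos(5*x/2) dx = (-192/625 + 96*pi**2/25) - (192/625) = -384/625 + 96*pi**2/25.
Hence a_5 = (1/pi)·(-384/625 + 96*pi**2/25) = 96*(-4 + 25*pi**2)/(625*pi).

96*(-4 + 25*pi**2)/(625*pi)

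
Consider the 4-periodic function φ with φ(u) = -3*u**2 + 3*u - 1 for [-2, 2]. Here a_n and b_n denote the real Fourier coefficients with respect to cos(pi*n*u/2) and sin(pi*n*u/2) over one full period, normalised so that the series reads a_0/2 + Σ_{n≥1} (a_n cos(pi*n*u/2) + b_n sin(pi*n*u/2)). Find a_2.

-12/pi**2

a_2 = 1/2 ∫_{-2}^{2} φ(u) cos(pi*u) du.
Integrating by parts twice (tabular method), an antiderivative of (-3*u**2 + 3*u - 1) cos(pi*u) is -3*u**2*sin(pi*u)/pi + 3*u*sin(pi*u)/pi - 6*u*cos(pi*u)/pi**2 - sin(pi*u)/pi + 6*sin(pi*u)/pi**3 + 3*cos(pi*u)/pi**2; evaluating from -2 to 2: ∫_{-2}^{2} (-3*u**2 + 3*u - 1) cos(pi*u) du = (-9/pi**2) - (15/pi**2) = -24/pi**2.
Hence a_2 = (1/2)·(-24/pi**2) = -12/pi**2.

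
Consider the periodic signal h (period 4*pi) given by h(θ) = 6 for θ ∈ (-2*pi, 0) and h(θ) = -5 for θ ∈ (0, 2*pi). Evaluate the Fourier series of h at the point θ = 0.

1/2

At θ = 0 the one-sided limits are h(0^-) = 6 and h(0^+) = -5.
By Dirichlet's theorem the series converges to their average, [(6) + (-5)]/2 = 1/2.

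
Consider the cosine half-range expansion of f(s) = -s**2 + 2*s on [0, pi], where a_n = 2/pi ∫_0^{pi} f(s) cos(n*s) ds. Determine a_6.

a_6 = 2/pi ∫_0^{pi} (-s**2 + 2*s) cos(6*s) ds.
Integrating by parts twice (tabular method), an antiderivative of (-s**2 + 2*s) cos(6*s) is -s**2*sin(6*s)/6 + s*sin(6*s)/3 - s*cos(6*s)/18 + sin(6*s)/108 + cos(6*s)/18; evaluating from 0 to pi: ∫_{0}^{pi} (-s**2 + 2*s) cos(6*s) ds = (1/18 - pi/18) - (1/18) = -pi/18.
Hence a_6 = (2/pi)·(-pi/18) = -1/9.

-1/9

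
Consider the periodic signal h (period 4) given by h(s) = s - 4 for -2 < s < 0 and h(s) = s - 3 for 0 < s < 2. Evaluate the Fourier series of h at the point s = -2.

-7/2

At s = -2 the one-sided limits are h(-2^-) = -1 and h(-2^+) = -6.
By Dirichlet's theorem the series converges to their average, [(-1) + (-6)]/2 = -7/2.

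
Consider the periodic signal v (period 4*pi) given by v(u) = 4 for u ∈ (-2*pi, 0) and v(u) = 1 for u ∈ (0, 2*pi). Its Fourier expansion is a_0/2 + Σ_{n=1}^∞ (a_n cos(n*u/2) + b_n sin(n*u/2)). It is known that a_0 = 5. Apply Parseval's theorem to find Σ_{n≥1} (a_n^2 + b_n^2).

Parseval: a_0^2/2 + Σ_{n≥1} (a_n^2+b_n^2) = (1/(2*pi)) ∫_{-2*pi}^{2*pi} v(u)^2 du = 17.
Subtract a_0^2/2 = 25/2: Σ (a_n^2+b_n^2) = 9/2.

9/2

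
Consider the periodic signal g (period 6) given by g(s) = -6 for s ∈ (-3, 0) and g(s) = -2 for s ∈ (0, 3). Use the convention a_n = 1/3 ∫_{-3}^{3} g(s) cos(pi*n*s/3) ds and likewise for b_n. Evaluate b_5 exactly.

8/(5*pi)

b_5 = 1/3 ∫_{-3}^{3} g(s) sin(5*pi*s/3) ds.
Split the integral at the breakpoints.
Directly, an antiderivative of (-6) sin(5*pi*s/3) is 18*cos(5*pi*s/3)/(5*pi); evaluating from -3 to 0: ∫_{-3}^{0} (-6) sin(5*pi*s/3) ds = (18/(5*pi)) - (-18/(5*pi)) = 36/(5*pi).
Directly, an antiderivative of (-2) sin(5*pi*s/3) is 6*cos(5*pi*s/3)/(5*pi); evaluating from 0 to 3: ∫_{0}^{3} (-2) sin(5*pi*s/3) ds = (-6/(5*pi)) - (6/(5*pi)) = -12/(5*pi).
Summing the pieces and multiplying by (1/3) gives b_5 = 8/(5*pi).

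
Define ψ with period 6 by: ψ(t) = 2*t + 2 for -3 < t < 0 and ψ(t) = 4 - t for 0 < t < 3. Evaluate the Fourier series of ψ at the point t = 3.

At t = 3 the one-sided limits are ψ(3^-) = 1 and ψ(3^+) = -4.
By Dirichlet's theorem the series converges to their average, [(1) + (-4)]/2 = -3/2.

-3/2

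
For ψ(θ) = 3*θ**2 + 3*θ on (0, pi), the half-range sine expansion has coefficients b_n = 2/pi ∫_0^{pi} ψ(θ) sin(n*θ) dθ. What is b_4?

b_4 = 2/pi ∫_0^{pi} (3*θ**2 + 3*θ) sin(4*θ) dθ.
Integrating by parts twice (tabular method), an antiderivative of (3*θ**2 + 3*θ) sin(4*θ) is -3*θ**2*cos(4*θ)/4 + 3*θ*sin(4*θ)/8 - 3*θ*cos(4*θ)/4 + 3*sin(4*θ)/16 + 3*cos(4*θ)/32; evaluating from 0 to pi: ∫_{0}^{pi} (3*θ**2 + 3*θ) sin(4*θ) dθ = (-3*pi**2/4 - 3*pi/4 + 3/32) - (3/32) = -3*pi*(1 + pi)/4.
Hence b_4 = (2/pi)·(-3*pi*(1 + pi)/4) = -3*pi/2 - 3/2.

-3*pi/2 - 3/2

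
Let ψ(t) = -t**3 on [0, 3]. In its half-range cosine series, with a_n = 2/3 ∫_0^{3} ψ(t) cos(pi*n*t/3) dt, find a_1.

162*(-4 + pi**2)/pi**4

a_1 = 2/3 ∫_0^{3} (-t**3) cos(pi*t/3) dt.
Integrating by parts three times (tabular method), an antiderivative of (-t**3) cos(pi*t/3) is -3*t**3*sin(pi*t/3)/pi - 27*t**2*cos(pi*t/3)/pi**2 + 162*t*sin(pi*t/3)/pi**3 + 486*cos(pi*t/3)/pi**4; evaluating from 0 to 3: ∫_{0}^{3} (-t**3) cos(pi*t/3) dt = (243*(-2 + pi**2)/pi**4) - (486/pi**4) = 243*(-4 + pi**2)/pi**4.
Hence a_1 = (2/3)·(243*(-4 + pi**2)/pi**4) = 162*(-4 + pi**2)/pi**4.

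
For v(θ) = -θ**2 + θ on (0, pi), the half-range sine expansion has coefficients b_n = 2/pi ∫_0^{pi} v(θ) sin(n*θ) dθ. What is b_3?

b_3 = 2/pi ∫_0^{pi} (-θ**2 + θ) sin(3*θ) dθ.
Integrating by parts twice (tabular method), an antiderivative of (-θ**2 + θ) sin(3*θ) is θ**2*cos(3*θ)/3 - 2*θ*sin(3*θ)/9 - θ*cos(3*θ)/3 + sin(3*θ)/9 - 2*cos(3*θ)/27; evaluating from 0 to pi: ∫_{0}^{pi} (-θ**2 + θ) sin(3*θ) dθ = (-pi**2/3 + 2/27 + pi/3) - (-2/27) = -pi**2/3 + 4/27 + pi/3.
Hence b_3 = (2/pi)·(-pi**2/3 + 4/27 + pi/3) = 2*(-9*pi**2 + 4 + 9*pi)/(27*pi).

2*(-9*pi**2 + 4 + 9*pi)/(27*pi)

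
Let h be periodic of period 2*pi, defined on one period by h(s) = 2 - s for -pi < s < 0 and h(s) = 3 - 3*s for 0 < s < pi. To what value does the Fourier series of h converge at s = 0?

At s = 0 the one-sided limits are h(0^-) = 2 and h(0^+) = 3.
By Dirichlet's theorem the series converges to their average, [(2) + (3)]/2 = 5/2.

5/2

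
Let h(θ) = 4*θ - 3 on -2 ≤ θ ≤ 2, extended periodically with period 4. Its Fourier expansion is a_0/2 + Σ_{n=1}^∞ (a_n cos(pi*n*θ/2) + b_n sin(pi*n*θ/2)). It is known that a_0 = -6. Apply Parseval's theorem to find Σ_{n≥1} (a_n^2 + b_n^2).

Parseval: a_0^2/2 + Σ_{n≥1} (a_n^2+b_n^2) = 1/2 ∫_{-2}^{2} h(θ)^2 dθ = 182/3.
Subtract a_0^2/2 = 18: Σ (a_n^2+b_n^2) = 128/3.

128/3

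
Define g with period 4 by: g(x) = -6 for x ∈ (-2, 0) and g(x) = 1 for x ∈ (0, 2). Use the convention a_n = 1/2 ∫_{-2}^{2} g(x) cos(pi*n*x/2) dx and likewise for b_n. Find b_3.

14/(3*pi)

b_3 = 1/2 ∫_{-2}^{2} g(x) sin(3*pi*x/2) dx.
Split the integral at the breakpoints.
Directly, an antiderivative of (-6) sin(3*pi*x/2) is 4*cos(3*pi*x/2)/pi; evaluating from -2 to 0: ∫_{-2}^{0} (-6) sin(3*pi*x/2) dx = (4/pi) - (-4/pi) = 8/pi.
Directly, an antiderivative of (1) sin(3*pi*x/2) is -2*cos(3*pi*x/2)/(3*pi); evaluating from 0 to 2: ∫_{0}^{2} (1) sin(3*pi*x/2) dx = (2/(3*pi)) - (-2/(3*pi)) = 4/(3*pi).
Summing the pieces and multiplying by (1/2) gives b_3 = 14/(3*pi).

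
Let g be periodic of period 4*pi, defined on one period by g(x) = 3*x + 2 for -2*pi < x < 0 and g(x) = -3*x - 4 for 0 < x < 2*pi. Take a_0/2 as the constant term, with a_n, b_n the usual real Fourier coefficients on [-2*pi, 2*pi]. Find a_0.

a_0 = (1/(2*pi)) ∫_{-2*pi}^{2*pi} g(x) dx = (1/(2*pi)) · (-4*pi*(1 + 3*pi)) = -6*pi - 2.

-6*pi - 2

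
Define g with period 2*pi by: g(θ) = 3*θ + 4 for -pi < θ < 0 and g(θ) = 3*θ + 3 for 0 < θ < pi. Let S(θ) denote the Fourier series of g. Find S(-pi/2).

g is continuous at θ = -pi/2 with value 4 - 3*pi/2, so the series converges to 4 - 3*pi/2 there.

4 - 3*pi/2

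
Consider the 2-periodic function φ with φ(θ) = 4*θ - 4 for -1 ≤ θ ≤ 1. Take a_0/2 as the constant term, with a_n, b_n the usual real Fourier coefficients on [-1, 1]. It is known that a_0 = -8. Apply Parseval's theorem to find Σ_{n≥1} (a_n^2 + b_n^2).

32/3

Parseval: a_0^2/2 + Σ_{n≥1} (a_n^2+b_n^2) = ∫_{-1}^{1} φ(θ)^2 dθ = 128/3.
Subtract a_0^2/2 = 32: Σ (a_n^2+b_n^2) = 32/3.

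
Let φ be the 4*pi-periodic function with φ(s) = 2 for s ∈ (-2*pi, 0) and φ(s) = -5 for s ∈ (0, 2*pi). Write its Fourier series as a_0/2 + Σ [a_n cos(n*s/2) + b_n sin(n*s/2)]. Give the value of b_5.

b_5 = (1/(2*pi)) ∫_{-2*pi}^{2*pi} φ(s) sin(5*s/2) ds.
Split the integral at the breakpoints.
Directly, an antiderivative of (2) sin(5*s/2) is -4*cos(5*s/2)/5; evaluating from -2*pi to 0: ∫_{-2*pi}^{0} (2) sin(5*s/2) ds = (-4/5) - (4/5) = -8/5.
Directly, an antiderivative of (-5) sin(5*s/2) is 2*cos(5*s/2); evaluating from 0 to 2*pi: ∫_{0}^{2*pi} (-5) sin(5*s/2) ds = (-2) - (2) = -4.
Summing the pieces and multiplying by (1/(2*pi)) gives b_5 = -14/(5*pi).

-14/(5*pi)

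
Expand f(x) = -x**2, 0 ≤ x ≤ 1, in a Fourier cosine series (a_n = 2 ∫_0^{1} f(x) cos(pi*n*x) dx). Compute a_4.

-1/(4*pi**2)

a_4 = 2 ∫_0^{1} (-x**2) cos(4*pi*x) dx.
Integrating by parts twice (tabular method), an antiderivative of (-x**2) cos(4*pi*x) is -x**2*sin(4*pi*x)/(4*pi) - x*cos(4*pi*x)/(8*pi**2) + sin(4*pi*x)/(32*pi**3); evaluating from 0 to 1: ∫_{0}^{1} (-x**2) cos(4*pi*x) dx = (-1/(8*pi**2)) - (0) = -1/(8*pi**2).
Hence a_4 = 2·(-1/(8*pi**2)) = -1/(4*pi**2).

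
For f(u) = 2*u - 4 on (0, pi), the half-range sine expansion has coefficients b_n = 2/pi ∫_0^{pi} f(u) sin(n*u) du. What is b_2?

-2

b_2 = 2/pi ∫_0^{pi} (2*u - 4) sin(2*u) du.
Integrating by parts (boundary term plus one more integral), an antiderivative of (2*u - 4) sin(2*u) is -u*cos(2*u) + sin(2*u)/2 + 2*cos(2*u); evaluating from 0 to pi: ∫_{0}^{pi} (2*u - 4) sin(2*u) du = (2 - pi) - (2) = -pi.
Hence b_2 = (2/pi)·(-pi) = -2.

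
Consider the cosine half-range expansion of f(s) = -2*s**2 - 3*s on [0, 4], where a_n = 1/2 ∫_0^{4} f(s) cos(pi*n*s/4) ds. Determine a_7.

a_7 = 1/2 ∫_0^{4} (-2*s**2 - 3*s) cos(7*pi*s/4) ds.
Integrating by parts twice (tabular method), an antiderivative of (-2*s**2 - 3*s) cos(7*pi*s/4) is -8*s**2*sin(7*pi*s/4)/(7*pi) - 12*s*sin(7*pi*s/4)/(7*pi) - 64*s*cos(7*pi*s/4)/(49*pi**2) + 256*sin(7*pi*s/4)/(343*pi**3) - 48*cos(7*pi*s/4)/(49*pi**2); evaluating from 0 to 4: ∫_{0}^{4} (-2*s**2 - 3*s) cos(7*pi*s/4) ds = (304/(49*pi**2)) - (-48/(49*pi**2)) = 352/(49*pi**2).
Hence a_7 = (1/2)·(352/(49*pi**2)) = 176/(49*pi**2).

176/(49*pi**2)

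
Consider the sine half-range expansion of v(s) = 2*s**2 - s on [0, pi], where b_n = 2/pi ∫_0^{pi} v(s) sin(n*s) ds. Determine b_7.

2*(-49*pi - 8 + 98*pi**2)/(343*pi)

b_7 = 2/pi ∫_0^{pi} (2*s**2 - s) sin(7*s) ds.
Integrating by parts twice (tabular method), an antiderivative of (2*s**2 - s) sin(7*s) is -2*s**2*cos(7*s)/7 + 4*s*sin(7*s)/49 + s*cos(7*s)/7 - sin(7*s)/49 + 4*cos(7*s)/343; evaluating from 0 to pi: ∫_{0}^{pi} (2*s**2 - s) sin(7*s) ds = (-pi/7 - 4/343 + 2*pi**2/7) - (4/343) = -pi/7 - 8/343 + 2*pi**2/7.
Hence b_7 = (2/pi)·(-pi/7 - 8/343 + 2*pi**2/7) = 2*(-49*pi - 8 + 98*pi**2)/(343*pi).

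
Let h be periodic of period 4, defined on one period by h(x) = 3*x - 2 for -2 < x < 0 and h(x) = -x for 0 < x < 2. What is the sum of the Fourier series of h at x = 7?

x = 7 differs from x = -1 by 2 full period(s), and the series is 4-periodic.
h is continuous at x = -1 with value -5, so the series converges to -5 there.

-5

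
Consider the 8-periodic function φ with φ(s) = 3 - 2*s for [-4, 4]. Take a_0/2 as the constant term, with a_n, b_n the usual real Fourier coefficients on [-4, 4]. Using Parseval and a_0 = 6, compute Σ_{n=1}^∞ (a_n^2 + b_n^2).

128/3

Parseval: a_0^2/2 + Σ_{n≥1} (a_n^2+b_n^2) = 1/4 ∫_{-4}^{4} φ(s)^2 ds = 182/3.
Subtract a_0^2/2 = 18: Σ (a_n^2+b_n^2) = 128/3.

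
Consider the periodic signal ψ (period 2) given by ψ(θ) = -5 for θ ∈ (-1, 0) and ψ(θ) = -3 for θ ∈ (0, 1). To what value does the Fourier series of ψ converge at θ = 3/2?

-5

θ = 3/2 differs from θ = -1/2 by 1 full period(s), and the series is 2-periodic.
ψ is continuous at θ = -1/2 with value -5, so the series converges to -5 there.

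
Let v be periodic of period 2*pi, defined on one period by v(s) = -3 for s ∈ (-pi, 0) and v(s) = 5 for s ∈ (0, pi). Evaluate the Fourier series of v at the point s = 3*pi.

s = 3*pi differs from s = pi by 1 full period(s), and the series is 2*pi-periodic.
At s = pi the one-sided limits are v(pi^-) = 5 and v(pi^+) = -3.
By Dirichlet's theorem the series converges to their average, [(5) + (-3)]/2 = 1.

1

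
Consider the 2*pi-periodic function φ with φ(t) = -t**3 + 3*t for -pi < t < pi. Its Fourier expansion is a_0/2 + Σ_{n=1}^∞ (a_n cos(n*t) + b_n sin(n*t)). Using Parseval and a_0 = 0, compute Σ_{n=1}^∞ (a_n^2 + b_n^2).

Parseval: a_0^2/2 + Σ_{n≥1} (a_n^2+b_n^2) = 1/pi ∫_{-pi}^{pi} φ(t)^2 dt = 2*pi**2*(-42*pi**2 + 105 + 5*pi**4)/35.
Subtract a_0^2/2 = 0: Σ (a_n^2+b_n^2) = 2*pi**2*(-42*pi**2 + 105 + 5*pi**4)/35.

2*pi**2*(-42*pi**2 + 105 + 5*pi**4)/35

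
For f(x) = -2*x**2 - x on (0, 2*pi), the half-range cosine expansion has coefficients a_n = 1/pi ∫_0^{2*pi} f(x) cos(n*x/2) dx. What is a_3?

8*(1 + 4*pi)/(9*pi)

a_3 = 1/pi ∫_0^{2*pi} (-2*x**2 - x) cos(3*x/2) dx.
Integrating by parts twice (tabular method), an antiderivative of (-2*x**2 - x) cos(3*x/2) is -4*x**2*sin(3*x/2)/3 - 2*x*sin(3*x/2)/3 - 16*x*cos(3*x/2)/9 + 32*sin(3*x/2)/27 - 4*cos(3*x/2)/9; evaluating from 0 to 2*pi: ∫_{0}^{2*pi} (-2*x**2 - x) cos(3*x/2) dx = (4/9 + 32*pi/9) - (-4/9) = 8/9 + 32*pi/9.
Hence a_3 = (1/pi)·(8/9 + 32*pi/9) = 8*(1 + 4*pi)/(9*pi).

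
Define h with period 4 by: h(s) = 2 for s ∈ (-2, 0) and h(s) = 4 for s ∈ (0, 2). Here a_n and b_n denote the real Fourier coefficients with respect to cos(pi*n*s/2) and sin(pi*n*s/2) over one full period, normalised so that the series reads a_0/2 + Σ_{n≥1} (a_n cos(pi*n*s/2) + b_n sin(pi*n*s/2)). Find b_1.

4/pi

b_1 = 1/2 ∫_{-2}^{2} h(s) sin(pi*s/2) ds.
Split the integral at the breakpoints.
Directly, an antiderivative of (2) sin(pi*s/2) is -4*cos(pi*s/2)/pi; evaluating from -2 to 0: ∫_{-2}^{0} (2) sin(pi*s/2) ds = (-4/pi) - (4/pi) = -8/pi.
Directly, an antiderivative of (4) sin(pi*s/2) is -8*cos(pi*s/2)/pi; evaluating from 0 to 2: ∫_{0}^{2} (4) sin(pi*s/2) ds = (8/pi) - (-8/pi) = 16/pi.
Summing the pieces and multiplying by (1/2) gives b_1 = 4/pi.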